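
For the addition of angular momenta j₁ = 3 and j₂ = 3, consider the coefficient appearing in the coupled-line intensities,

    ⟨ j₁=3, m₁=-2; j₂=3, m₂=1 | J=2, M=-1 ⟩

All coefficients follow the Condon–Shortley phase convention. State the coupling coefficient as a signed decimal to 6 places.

-0.422577

√[5·4!2!2!/9! · 1!5!4!2!1!3!] = √(320/7)
  +(−1)^3/∏(3,1,2,1,0,1)! = -1/12  (running -1/12)
  +(−1)^4/∏(4,0,1,0,1,2)! = 1/48  (running -1/16)
⟨..|..⟩ = √(320/7)·(-1/16) = -0.422577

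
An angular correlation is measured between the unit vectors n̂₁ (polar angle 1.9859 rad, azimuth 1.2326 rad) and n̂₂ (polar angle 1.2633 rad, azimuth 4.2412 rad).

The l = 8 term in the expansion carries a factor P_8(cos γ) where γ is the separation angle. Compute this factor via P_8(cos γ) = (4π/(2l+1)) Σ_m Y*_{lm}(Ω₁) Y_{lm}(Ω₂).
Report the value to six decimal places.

0.569042

Summing Y*_{l m}(θ₁,φ₁)·Y_{l m}(θ₂,φ₂) over m ∈ [−8, 8]; prefactor 4π/(2·8+1) = 0.739198:
  term(m=-8) = +0.043172+0.077754i   from Y*(Ω₁)=-0.229699-0.107024i, Y(Ω₂)=-0.284014-0.206175i
  term(m=-7) = +0.118910+0.159759i   from Y*(Ω₁)=+0.312328-0.319391i, Y(Ω₂)=-0.069587+0.440350i
  term(m=-6) = +0.023451+0.024047i   from Y*(Ω₁)=+0.140784+0.285314i, Y(Ω₂)=+0.100395-0.032654i
  term(m=-5) = +0.029203+0.022897i   from Y*(Ω₁)=+0.117067-0.014138i, Y(Ω₂)=+0.222584+0.222473i
  term(m=-4) = +0.072032+0.042396i   from Y*(Ω₁)=-0.077431+0.349526i, Y(Ω₂)=+0.072102-0.222059i
  term(m=-3) = -0.010603-0.004470i   from Y*(Ω₁)=-0.045159-0.028074i, Y(Ω₂)=+0.213729-0.033884i
  term(m=-2) = +0.085463+0.023284i   from Y*(Ω₁)=-0.252692+0.202839i, Y(Ω₂)=-0.160699-0.221137i
  term(m=-1) = -0.020040-0.002681i   from Y*(Ω₁)=-0.039783-0.113114i, Y(Ω₂)=+0.076545-0.150246i
  term(m=+0) = +0.086635+0.000000i   from Y*(Ω₁)=-0.307045-0.000000i, Y(Ω₂)=-0.282158+0.000000i
  term(m=+1) = -0.020040+0.002681i   from Y*(Ω₁)=+0.039783-0.113114i, Y(Ω₂)=-0.076545-0.150246i
  term(m=+2) = +0.085463-0.023284i   from Y*(Ω₁)=-0.252692-0.202839i, Y(Ω₂)=-0.160699+0.221137i
  term(m=+3) = -0.010603+0.004470i   from Y*(Ω₁)=+0.045159-0.028074i, Y(Ω₂)=-0.213729-0.033884i
  term(m=+4) = +0.072032-0.042396i   from Y*(Ω₁)=-0.077431-0.349526i, Y(Ω₂)=+0.072102+0.222059i
  term(m=+5) = +0.029203-0.022897i   from Y*(Ω₁)=-0.117067-0.014138i, Y(Ω₂)=-0.222584+0.222473i
  term(m=+6) = +0.023451-0.024047i   from Y*(Ω₁)=+0.140784-0.285314i, Y(Ω₂)=+0.100395+0.032654i
  term(m=+7) = +0.118910-0.159759i   from Y*(Ω₁)=-0.312328-0.319391i, Y(Ω₂)=+0.069587+0.440350i
  term(m=+8) = +0.043172-0.077754i   from Y*(Ω₁)=-0.229699+0.107024i, Y(Ω₂)=-0.284014+0.206175i
Accumulated sum +0.769810-0.000000i; after 4π/(2l+1) scaling, +0.569042-0.000000i ⇒ P_8 = 0.569042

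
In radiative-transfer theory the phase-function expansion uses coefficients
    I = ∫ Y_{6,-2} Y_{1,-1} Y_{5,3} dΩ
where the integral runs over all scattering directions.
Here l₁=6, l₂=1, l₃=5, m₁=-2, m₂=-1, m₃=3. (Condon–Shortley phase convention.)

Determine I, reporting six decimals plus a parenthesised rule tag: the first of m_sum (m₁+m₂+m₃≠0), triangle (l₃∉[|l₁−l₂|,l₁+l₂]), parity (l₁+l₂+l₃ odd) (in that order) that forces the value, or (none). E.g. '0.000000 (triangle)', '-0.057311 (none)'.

m-sum 0 ✓  L=12 even ✓  5≤5≤7 ✓
Π(2lᵢ+1) = 13×3×11 = 429
triangle coeff Δ(6,1,5) = 1/858
Σ_t [1,1]: t=1:−1/14400 = -1/14400
(3j)²=6/143 [(6 1 5; 0 0 0)], sign=+1
Σ_t [0,0]: t=0:+1/161280 = 1/161280
(3j)²=1/143 [(6 1 5; -2 -1 3)], sign=+1
⇒ 4πI² = 18/143
I = (+1)√(18/143/(4π)) = 0.10008369
No selection rule forces the value: the integral is nonzero (none).

0.100084 (none)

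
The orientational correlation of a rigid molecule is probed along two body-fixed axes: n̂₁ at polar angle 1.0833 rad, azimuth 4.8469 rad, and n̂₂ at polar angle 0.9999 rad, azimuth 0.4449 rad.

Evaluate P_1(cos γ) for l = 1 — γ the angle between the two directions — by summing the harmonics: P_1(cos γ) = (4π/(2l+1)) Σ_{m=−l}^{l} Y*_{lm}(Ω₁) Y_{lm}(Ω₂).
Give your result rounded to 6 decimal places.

0.026070

Expand P_1 via completeness: Σ_{m} conj(Y_{1,m}) at Ω₁ times Y_{1,m} at Ω₂ —
  term(m=-1) = (-0.027103, -0.084496)   from Y*(Ω₁)=(0.040935, -0.302490), Y(Ω₂)=(0.262406, -0.125110)
  term(m=+0) = (0.060429, 0.000000)   from Y*(Ω₁)=(0.228869, -0.000000), Y(Ω₂)=(0.264034, 0.000000)
  term(m=+1) = (-0.027103, 0.084496)   from Y*(Ω₁)=(-0.040935, -0.302490), Y(Ω₂)=(-0.262406, -0.125110)
Accumulated sum (0.006224, 0.000000); after 4π/(2l+1) scaling, (0.026070, 0.000000) ⇒ P_1 = 0.026070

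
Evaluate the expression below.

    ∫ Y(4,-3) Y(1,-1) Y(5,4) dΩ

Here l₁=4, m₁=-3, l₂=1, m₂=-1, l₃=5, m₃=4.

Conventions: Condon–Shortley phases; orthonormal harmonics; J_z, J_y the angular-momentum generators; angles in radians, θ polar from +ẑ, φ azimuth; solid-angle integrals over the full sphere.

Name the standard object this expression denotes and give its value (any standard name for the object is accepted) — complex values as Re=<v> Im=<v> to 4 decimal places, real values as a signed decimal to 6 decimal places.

This is a Gaunt coefficient — the integral of a triple product of spherical harmonics over the sphere.
m-sum 0 ✓  L=10 even ✓  3≤5≤5 ✓
Π(2lᵢ+1) = 9×3×11 = 297
triangle coeff Δ(4,1,5) = 1/495
Σ_t [0,0]: t=0:+1/576 = 1/576
(3j)²=5/99 [(4 1 5; 0 0 0)], sign=-1
Σ_t [0,0]: t=0:+1/10080 = 1/10080
(3j)²=4/55 [(4 1 5; -3 -1 4)], sign=-1
⇒ 4πI² = 12/11
I = (+1)√(12/11/(4π)) = 0.29463840

Gaunt coefficient, +0.294638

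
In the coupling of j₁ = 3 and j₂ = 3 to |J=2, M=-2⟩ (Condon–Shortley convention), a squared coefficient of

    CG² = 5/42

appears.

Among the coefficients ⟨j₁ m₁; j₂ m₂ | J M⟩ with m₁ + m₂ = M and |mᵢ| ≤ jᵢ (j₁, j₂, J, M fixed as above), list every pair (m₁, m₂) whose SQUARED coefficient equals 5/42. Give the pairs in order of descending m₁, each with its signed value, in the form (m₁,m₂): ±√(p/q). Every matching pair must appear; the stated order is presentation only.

(1,-3): +√(5/42); (-3,1): +√(5/42)

Admissible pairs with m₁+m₂ = M = -2: (-3,1), (-2,0), (-1,-1), (0,-2), (1,-3)
  (m₁,m₂)=(1,-3): CG² = 5/42, CG = +√(5/42)   ← matches the target
  (m₁,m₂)=(0,-2): CG² = 5/21, CG = −√(5/21)
  (m₁,m₂)=(-1,-1): CG² = 2/7, CG = +√(2/7)
  (m₁,m₂)=(-2,0): CG² = 5/21, CG = −√(5/21)
  (m₁,m₂)=(-3,1): CG² = 5/42, CG = +√(5/42)   ← matches the target
Pairs with CG² = 5/42: (1,-3): +√(5/42); (-3,1): +√(5/42)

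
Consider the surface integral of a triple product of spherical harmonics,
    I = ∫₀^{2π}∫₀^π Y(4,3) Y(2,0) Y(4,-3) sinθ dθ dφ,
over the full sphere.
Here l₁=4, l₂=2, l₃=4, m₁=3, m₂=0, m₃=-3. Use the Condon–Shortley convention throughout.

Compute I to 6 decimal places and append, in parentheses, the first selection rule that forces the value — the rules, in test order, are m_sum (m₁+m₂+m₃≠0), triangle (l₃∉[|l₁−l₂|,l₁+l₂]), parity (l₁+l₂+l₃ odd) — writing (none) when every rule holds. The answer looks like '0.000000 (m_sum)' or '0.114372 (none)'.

0.057344 (none)

Rules hold: Σm=0, L=10 even, 2≤4≤6.
N = 9·5·9 = 405
Δ = 2!·6!·2!/11! = 1/13860
Racah Σ t=0..2: t=0:+1/192 t=1:−1/36 t=2:+1/192 = -5/288
⇒ 3j(4 2 4; 0 0 0)² = 20/693, sgn -1
Racah Σ t=0..1: t=0:+1/480 t=1:−1/720 = 1/1440
⇒ 3j(4 2 4; 3 0 -3)² = 7/1980, sgn -1
4πI² = N·(3j₀)²·(3jₘ)² = 5/121
I = +1·√(0.0413223/4π) = 0.05734392
No selection rule forces the value: the integral is nonzero (none).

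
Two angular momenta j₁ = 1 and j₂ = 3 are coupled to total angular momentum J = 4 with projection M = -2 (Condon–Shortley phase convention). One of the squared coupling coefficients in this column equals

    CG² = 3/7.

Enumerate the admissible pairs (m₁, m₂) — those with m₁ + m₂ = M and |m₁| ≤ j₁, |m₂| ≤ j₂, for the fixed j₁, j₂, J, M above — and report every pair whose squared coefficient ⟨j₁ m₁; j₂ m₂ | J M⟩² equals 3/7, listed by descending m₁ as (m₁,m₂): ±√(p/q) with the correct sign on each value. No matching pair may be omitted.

Admissible pairs with m₁+m₂ = M = -2: (-1,-1), (0,-2), (1,-3)
  (m₁,m₂)=(1,-3): CG² = 1/28, CG = +√(1/28)
  (m₁,m₂)=(0,-2): CG² = 3/7, CG = +√(3/7)   ← matches the target
  (m₁,m₂)=(-1,-1): CG² = 15/28, CG = +√(15/28)
Pairs with CG² = 3/7: (0,-2): +√(3/7)

(0,-2): +√(3/7)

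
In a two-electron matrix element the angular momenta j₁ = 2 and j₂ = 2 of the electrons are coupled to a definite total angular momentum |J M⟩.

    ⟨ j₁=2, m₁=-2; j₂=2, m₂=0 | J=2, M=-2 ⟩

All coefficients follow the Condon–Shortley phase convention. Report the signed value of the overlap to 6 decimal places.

+0.534522  (= +√(2/7))

triangle: 2!·2!·2!/7! = 8/5040
(j±m)!: 0!·4!·2!·2!·0!·4! = 2304
prefactor² = (2J+1)·Δ·N² = 128/7
  k=2: +1/(2!·0!·2!·0!·0!·2!) = 1/8
Σ = 1/8  ⇒  CG² = 128/7·(1/8)² = 2/7
CG = +√(2/7) = +0.534522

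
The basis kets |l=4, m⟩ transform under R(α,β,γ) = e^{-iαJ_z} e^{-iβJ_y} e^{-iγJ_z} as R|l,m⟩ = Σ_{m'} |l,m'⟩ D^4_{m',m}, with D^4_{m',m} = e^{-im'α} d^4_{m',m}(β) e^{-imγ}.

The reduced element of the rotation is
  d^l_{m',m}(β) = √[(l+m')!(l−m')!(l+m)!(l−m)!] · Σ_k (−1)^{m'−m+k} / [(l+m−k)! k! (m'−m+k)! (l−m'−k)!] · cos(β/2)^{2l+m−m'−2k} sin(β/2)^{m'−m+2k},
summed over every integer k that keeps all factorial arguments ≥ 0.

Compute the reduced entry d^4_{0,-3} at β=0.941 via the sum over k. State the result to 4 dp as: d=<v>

d=-0.4598

d^4_{0,-3}(β=0.9410) via the finite sum:
With c≡cos(β/2)=0.891342 and s≡sin(β/2)=0.453332, N=[24·24·1·5040]^{1/2}=1703.830978
k: max(0,(-3)−(0))=0 … min(4+(-3),4−(0))=1
  k=0: (−1)^3·1703.8310/(144)·0.8913^5·0.4533^3 = -0.620204
  k=1: (−1)^4·1703.8310/(144)·0.8913^3·0.4533^5 = +0.160427
d^4_{0,-3}(0.9410) = -0.620204 +0.160427 = -0.459776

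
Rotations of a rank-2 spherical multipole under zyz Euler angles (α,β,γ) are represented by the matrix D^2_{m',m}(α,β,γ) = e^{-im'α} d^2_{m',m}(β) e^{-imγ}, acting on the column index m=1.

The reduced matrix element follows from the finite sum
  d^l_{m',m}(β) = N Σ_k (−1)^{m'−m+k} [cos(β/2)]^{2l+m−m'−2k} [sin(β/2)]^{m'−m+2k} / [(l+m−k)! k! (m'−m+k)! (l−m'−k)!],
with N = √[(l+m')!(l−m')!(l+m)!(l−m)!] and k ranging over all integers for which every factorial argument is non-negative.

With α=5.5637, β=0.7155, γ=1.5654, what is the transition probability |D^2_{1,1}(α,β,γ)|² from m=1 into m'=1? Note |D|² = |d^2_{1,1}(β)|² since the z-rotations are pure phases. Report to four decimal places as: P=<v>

D^2_{1,1}(5.5637,0.7155,1.5654) = e^{-i·1·5.5637}·d^2_{1,1}(0.7155)·e^{-i·1·1.5654}. Compute d first:
With c≡cos(β/2)=0.936687 and s≡sin(β/2)=0.350168, N=[6·1·6·1]^{1/2}=6.000000
The bounds max(0,m−m')=0 and min(l+m,l−m')=1 give 2 terms
  k=0: (−1)^0·6.0000/(6)·0.9367^4·0.3502^0 = +0.769800
  k=1: (−1)^1·6.0000/(2)·0.9367^2·0.3502^2 = -0.322747
d^2_{1,1}(0.7155) = +0.769800 -0.322747 = +0.447053
|D^2_{1,1}|² = |d^2_{1,1}(β)|² = (+0.447053)² = 0.199857 (the z-rotation phases have unit modulus)

P=0.1999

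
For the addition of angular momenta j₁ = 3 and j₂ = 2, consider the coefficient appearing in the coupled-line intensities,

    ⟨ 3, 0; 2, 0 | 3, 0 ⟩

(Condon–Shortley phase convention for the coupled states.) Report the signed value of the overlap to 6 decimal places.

triangle: 2!×4!×2!/9! = 96/362880
(j±m)!: 3!×3!×2!×2!×3!×3! = 5184
prefactor² = (2J+1)×Δ×N² = 48/5
  k=0: +1/(0!×2!×3!×2!×1!×0!) = 1/24
  k=1: −1/(1!×1!×2!×1!×2!×1!) = -1/4
  k=2: +1/(2!×0!×1!×0!×3!×2!) = 1/24
Σ = -1/6  ⇒  CG² = 48/5×(-1/6)² = 4/15
CG = −√(4/15) = -0.516398

−√(4/15) = -0.516398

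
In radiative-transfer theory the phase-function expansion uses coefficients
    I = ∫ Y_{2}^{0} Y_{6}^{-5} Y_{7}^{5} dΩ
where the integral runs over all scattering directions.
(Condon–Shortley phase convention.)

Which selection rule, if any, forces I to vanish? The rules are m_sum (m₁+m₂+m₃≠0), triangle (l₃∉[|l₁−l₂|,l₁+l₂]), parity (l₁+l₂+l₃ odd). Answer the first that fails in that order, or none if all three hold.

parity

Σmᵢ = 0  ✓
l₃∈[|l₁−l₂|,l₁+l₂]=[4,8], have l₃=7  ✓
Σlᵢ = 15 ⇒ odd  ✗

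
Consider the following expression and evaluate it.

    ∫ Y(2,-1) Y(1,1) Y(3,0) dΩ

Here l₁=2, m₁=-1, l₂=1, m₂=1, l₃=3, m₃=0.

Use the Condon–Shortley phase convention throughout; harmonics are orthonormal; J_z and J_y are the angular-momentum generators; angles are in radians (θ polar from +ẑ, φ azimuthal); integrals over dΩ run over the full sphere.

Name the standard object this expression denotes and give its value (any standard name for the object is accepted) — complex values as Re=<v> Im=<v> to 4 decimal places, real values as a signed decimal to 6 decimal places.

Gaunt coefficient, +0.143048

This is a Gaunt coefficient — the integral of a triple product of spherical harmonics over the sphere.
Rules hold: Σm=0, L=6 even, 1≤3≤3.
N = 5·3·7 = 105
Δ = 0!·4!·2!/7! = 1/105
Racah Σ t=0..0: t=0:+1/4 = 1/4
⇒ 3j(2 1 3; 0 0 0)² = 3/35, sgn -1
Racah Σ t=0..0: t=0:+1/12 = 1/12
⇒ 3j(2 1 3; -1 1 0)² = 1/35, sgn -1
4πI² = N·(3j₀)²·(3jₘ)² = 9/35
I = +1·√(0.257143/4π) = 0.14304817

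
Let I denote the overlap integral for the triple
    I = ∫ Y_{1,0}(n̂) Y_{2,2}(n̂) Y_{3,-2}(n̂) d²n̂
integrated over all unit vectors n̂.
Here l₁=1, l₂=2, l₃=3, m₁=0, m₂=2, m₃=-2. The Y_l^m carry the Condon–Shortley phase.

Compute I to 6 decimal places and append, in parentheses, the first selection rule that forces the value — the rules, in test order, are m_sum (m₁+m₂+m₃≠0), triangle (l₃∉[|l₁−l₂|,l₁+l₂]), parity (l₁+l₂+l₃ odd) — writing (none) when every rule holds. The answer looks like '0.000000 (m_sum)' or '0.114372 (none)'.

0.184674 (none)

Checks pass: Σm=0; 6 even; l₃=3∈[1,3].
(2·1+1)(2·2+1)(2·3+1) = 105
Δ: 0! 2! 4! / 7! → 1/105
sum: t=0:+1/4 = 1/4
3j²(1 2 3; 0 0 0) = Δ·Π!·Σ² = 3/35  (sign -1)
sum: t=0:+1/24 = 1/24
3j²(1 2 3; 0 2 -2) = Δ·Π!·Σ² = 1/21  (sign -1)
combine: 4πI² = 105·3/35·1/21 = 3/7
take √, sign +1: I = 0.18467439
No selection rule forces the value: the integral is nonzero (none).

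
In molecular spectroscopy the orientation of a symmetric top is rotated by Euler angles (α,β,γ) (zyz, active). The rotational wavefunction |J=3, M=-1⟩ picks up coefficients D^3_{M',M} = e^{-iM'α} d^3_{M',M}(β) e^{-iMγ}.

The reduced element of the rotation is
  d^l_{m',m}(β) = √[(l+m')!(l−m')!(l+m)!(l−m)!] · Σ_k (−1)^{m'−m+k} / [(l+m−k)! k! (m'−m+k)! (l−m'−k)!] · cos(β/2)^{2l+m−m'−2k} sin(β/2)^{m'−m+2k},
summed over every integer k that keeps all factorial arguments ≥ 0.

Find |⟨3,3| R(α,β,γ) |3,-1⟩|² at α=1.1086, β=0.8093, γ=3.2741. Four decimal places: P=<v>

P=0.0062

Split into d^3_{3,-1}(β=0.8093) × two z-phases.
Half-angle: c=0.919240, s=0.393697. N=√(720·1·2·24)=185.903201
k∈{0} keeps every argument non-negative
  k=0: (−1)^4·185.9032/(48)·0.9192^2·0.3937^4 = +0.078623
d^3_{3,-1}(0.8093) = +0.078623
|D^3_{3,-1}|² = |d^3_{3,-1}(β)|² = (+0.078623)² = 0.006182 (the z-rotation phases have unit modulus)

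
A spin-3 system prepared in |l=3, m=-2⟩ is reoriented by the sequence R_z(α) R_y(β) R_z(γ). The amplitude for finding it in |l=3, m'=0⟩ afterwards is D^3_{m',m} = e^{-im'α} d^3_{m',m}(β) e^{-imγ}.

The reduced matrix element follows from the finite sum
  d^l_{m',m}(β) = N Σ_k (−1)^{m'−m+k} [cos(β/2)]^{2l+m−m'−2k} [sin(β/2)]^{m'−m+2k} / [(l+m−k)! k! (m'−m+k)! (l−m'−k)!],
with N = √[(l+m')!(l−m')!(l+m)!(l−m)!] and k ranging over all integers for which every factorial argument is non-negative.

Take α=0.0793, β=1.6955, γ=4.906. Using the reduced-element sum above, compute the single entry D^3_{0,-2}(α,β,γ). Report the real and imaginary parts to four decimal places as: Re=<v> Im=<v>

Re=0.1553 Im=0.0633

First d^3_{0,-2}(β=1.6955), then the phase factors e^{-i(0)α} and e^{-i(-2)γ}:
Half-angle: c=0.661672, s=0.749794. N=√(6·6·1·120)=65.726707
The bounds max(0,m−m')=0 and min(l+m,l−m')=1 give 2 terms
  k=0: (−1)^2·65.7267/(12)·0.6617^4·0.7498^2 = +0.590221
  k=1: (−1)^3·65.7267/(12)·0.6617^2·0.7498^4 = -0.757901
d^3_{0,-2}(1.6955) = +0.590221 -0.757901 = -0.167680
D = (+1.000000+0.000000i)·(-0.167680)·(-0.925962-0.377618i) = +0.155266+0.063319i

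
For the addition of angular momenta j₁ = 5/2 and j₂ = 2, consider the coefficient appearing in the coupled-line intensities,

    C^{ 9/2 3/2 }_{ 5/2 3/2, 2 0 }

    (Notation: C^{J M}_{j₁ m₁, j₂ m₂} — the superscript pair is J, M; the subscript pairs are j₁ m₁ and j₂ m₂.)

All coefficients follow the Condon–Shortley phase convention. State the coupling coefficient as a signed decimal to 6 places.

j₁+j₂−J=0  J+j₁−j₂=5  J−j₁+j₂=4  j₁+j₂+J+1=10
(j₁±m₁, j₂±m₂, J±M) = (4,1,2,2,6,3)
P² = 23040/7
sum k=0..0:
  [0] +1/96 = 1/96
S = 1/96
C² = P²·S² = 5/14 ; C = +0.597614

+√(5/14) ≈ +0.597614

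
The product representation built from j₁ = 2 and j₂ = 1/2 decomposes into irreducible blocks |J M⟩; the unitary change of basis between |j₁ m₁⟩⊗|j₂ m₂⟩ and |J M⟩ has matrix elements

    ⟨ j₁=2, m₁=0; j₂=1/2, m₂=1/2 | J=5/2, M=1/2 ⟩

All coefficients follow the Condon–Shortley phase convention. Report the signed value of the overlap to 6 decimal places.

j₁+j₂−J=0  J+j₁−j₂=4  J−j₁+j₂=1  j₁+j₂+J+1=6
(j₁±m₁, j₂±m₂, J±M) = (2,2,1,0,3,2)
P² = 48/5
sum k=0..0:
  [0] +1/4 = 1/4
S = 1/4
C² = P²·S² = 3/5 ; C = +0.774597

+0.774597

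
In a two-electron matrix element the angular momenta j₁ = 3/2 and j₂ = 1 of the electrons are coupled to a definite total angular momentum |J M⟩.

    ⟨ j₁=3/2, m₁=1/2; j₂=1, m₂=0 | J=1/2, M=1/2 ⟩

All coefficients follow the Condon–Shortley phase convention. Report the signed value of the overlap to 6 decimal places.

triangle: 2!·1!·0!/4! = 2/24
(j±m)!: 2!·1!·1!·1!·1!·0! = 2
prefactor² = (2J+1)·Δ·N² = 1/3
  k=1: −1/(1!·1!·0!·0!·1!·0!) = -1
Σ = -1  ⇒  CG² = 1/3·(-1)² = 1/3
CG = −√(1/3) = -0.577350

−√(1/3) ≈ -0.577350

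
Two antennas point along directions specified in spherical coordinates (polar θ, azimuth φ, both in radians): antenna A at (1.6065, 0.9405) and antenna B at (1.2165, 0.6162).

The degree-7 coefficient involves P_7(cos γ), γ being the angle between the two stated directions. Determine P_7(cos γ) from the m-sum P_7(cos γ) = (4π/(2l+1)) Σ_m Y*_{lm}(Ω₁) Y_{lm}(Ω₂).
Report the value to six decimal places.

Addition theorem: P_7(cos γ) = (4π/15) Σ_m Y*_{lm}(Ω₁) Y_{lm}(Ω₂), m = −7…7:
  [-7]  conj(Y_{7,-7})(Ω₁) = (0.475533, 0.147263) ; Y_{7,-7}(Ω₂) = (-0.124007, 0.294133) ; Δ = (-0.102285, 0.121608)
  [-6]  conj(Y_{7,-6})(Ω₁) = (-0.053357, 0.039742) ; Y_{7,-6}(Ω₂) = (-0.375344, 0.233031) ; Δ = (0.010766, -0.027351)
  [-5]  conj(Y_{7,-5})(Ω₁) = (0.003557, 0.359685) ; Y_{7,-5}(Ω₂) = (-0.150091, -0.009106) ; Δ = (0.002741, -0.054018)
  [-4]  conj(Y_{7,-4})(Ω₁) = (-0.063427, -0.045320) ; Y_{7,-4}(Ω₂) = (0.220431, 0.177088) ; Δ = (-0.005956, -0.021222)
  [-3]  conj(Y_{7,-3})(Ω₁) = (-0.305649, 0.101320) ; Y_{7,-3}(Ω₂) = (0.071895, 0.252104) ; Δ = (-0.047518, -0.069771)
  [-2]  conj(Y_{7,-2})(Ω₁) = (0.025302, -0.078931) ; Y_{7,-2}(Ω₂) = (0.060739, -0.172587) ; Δ = (-0.012086, -0.009161)
  [-1]  conj(Y_{7,-1})(Ω₁) = (-0.181670, -0.249011) ; Y_{7,-1}(Ω₂) = (0.235928, -0.167081) ; Δ = (-0.084466, -0.028395)
  [+0]  conj(Y_{7,0})(Ω₁) = (0.084336, -0.000000) ; Y_{7,0}(Ω₂) = (-0.151086, 0.000000) ; Δ = (-0.012742, 0.000000)
  [+1]  conj(Y_{7,1})(Ω₁) = (0.181670, -0.249011) ; Y_{7,1}(Ω₂) = (-0.235928, -0.167081) ; Δ = (-0.084466, 0.028395)
  [+2]  conj(Y_{7,2})(Ω₁) = (0.025302, 0.078931) ; Y_{7,2}(Ω₂) = (0.060739, 0.172587) ; Δ = (-0.012086, 0.009161)
  [+3]  conj(Y_{7,3})(Ω₁) = (0.305649, 0.101320) ; Y_{7,3}(Ω₂) = (-0.071895, 0.252104) ; Δ = (-0.047518, 0.069771)
  [+4]  conj(Y_{7,4})(Ω₁) = (-0.063427, 0.045320) ; Y_{7,4}(Ω₂) = (0.220431, -0.177088) ; Δ = (-0.005956, 0.021222)
  [+5]  conj(Y_{7,5})(Ω₁) = (-0.003557, 0.359685) ; Y_{7,5}(Ω₂) = (0.150091, -0.009106) ; Δ = (0.002741, 0.054018)
  [+6]  conj(Y_{7,6})(Ω₁) = (-0.053357, -0.039742) ; Y_{7,6}(Ω₂) = (-0.375344, -0.233031) ; Δ = (0.010766, 0.027351)
  [+7]  conj(Y_{7,7})(Ω₁) = (-0.475533, 0.147263) ; Y_{7,7}(Ω₂) = (0.124007, 0.294133) ; Δ = (-0.102285, -0.121608)
Total Σ_m = (-0.490347, 0.000000). Multiply by 0.837758: (-0.410792, 0.000000). P_7(cos γ) = -0.410792

-0.410792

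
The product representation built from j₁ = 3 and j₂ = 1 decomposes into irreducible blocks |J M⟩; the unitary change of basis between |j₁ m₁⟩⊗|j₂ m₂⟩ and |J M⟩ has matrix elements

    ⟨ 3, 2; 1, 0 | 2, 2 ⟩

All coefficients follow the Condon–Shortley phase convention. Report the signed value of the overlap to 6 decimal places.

−√(5/21) = -0.487950

j₁+j₂−J=2  J+j₁−j₂=4  J−j₁+j₂=0  j₁+j₂+J+1=7
(j₁±m₁, j₂±m₂, J±M) = (5,1,1,1,4,0)
P² = 960/7
sum k=1..1:
  [1] −1/24 = -1/24
S = -1/24
C² = P²·S² = 5/21 ; C = -0.487950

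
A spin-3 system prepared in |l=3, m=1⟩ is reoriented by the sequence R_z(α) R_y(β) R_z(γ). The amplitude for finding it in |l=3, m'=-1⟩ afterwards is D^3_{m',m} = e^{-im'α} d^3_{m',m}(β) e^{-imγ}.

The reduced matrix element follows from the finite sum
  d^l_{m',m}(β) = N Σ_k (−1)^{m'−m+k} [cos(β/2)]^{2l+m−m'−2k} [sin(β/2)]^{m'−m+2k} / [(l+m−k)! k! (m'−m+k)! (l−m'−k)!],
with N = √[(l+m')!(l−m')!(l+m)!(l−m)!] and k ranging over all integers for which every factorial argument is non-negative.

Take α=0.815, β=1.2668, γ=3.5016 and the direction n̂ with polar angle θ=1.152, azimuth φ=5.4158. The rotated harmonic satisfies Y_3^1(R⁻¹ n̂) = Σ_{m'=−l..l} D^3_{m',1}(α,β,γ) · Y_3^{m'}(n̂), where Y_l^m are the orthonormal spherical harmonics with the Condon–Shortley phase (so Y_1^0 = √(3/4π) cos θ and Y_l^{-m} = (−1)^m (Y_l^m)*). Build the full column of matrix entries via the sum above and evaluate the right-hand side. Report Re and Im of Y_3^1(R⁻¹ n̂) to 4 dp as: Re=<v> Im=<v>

Need the full column D^3_{m',1} for m'=−3..3 at α=0.8150, β=1.2668, γ=3.5016.
cos(β/2)=0.806020, sin(β/2)=0.591889
d^3_{-3,1}: single k=4 term ⇒ +0.308814;  D = +0.151886-0.268881i
d^3_{-2,1}: k∈[3..4] ⇒ +0.686732 -0.185159 = +0.501572;  D = -0.148610-0.479051i
d^3_{-1,1}: k∈[2..4] ⇒ +0.887185 -0.637884 +0.042997 = +0.292298;  D = -0.262561-0.128452i
d^3_{0,1}: k∈[1..3] ⇒ +0.697524 -1.128415 +0.202832 = -0.228059;  D = +0.213440-0.080341i
d^3_{1,1}: k∈[0..2] ⇒ +0.274204 -1.182913 +0.478413 = -0.430296;  D = +0.165895-0.397031i
d^3_{2,1}: k∈[0..1] ⇒ -0.636749 +0.686732 = +0.049982;  D = +0.020345+0.045654i
d^3_{3,1}: single k=0 term ⇒ +0.572675;  D = +0.540541+0.189135i
Y_3^{m'}(θ=1.152,φ=5.4158) and Σ D·Y over m':
  (+0.1519-0.2689i)·(-0.2730+0.1634i)  (-0.1486-0.4791i)·(-0.0566+0.3422i)  (-0.2626-0.1285i)·(-0.0331-0.0390i)  (+0.2134-0.0803i)·(-0.3298+0.0000i)  (+0.1659-0.3970i)·(+0.0331-0.0390i)  (+0.0203+0.0457i)·(-0.0566-0.3422i)  (+0.5405+0.1891i)·(+0.2730+0.1634i)
Y_3^1(R⁻¹ n̂) = +0.229236+0.226272i

Re=0.2292 Im=0.2263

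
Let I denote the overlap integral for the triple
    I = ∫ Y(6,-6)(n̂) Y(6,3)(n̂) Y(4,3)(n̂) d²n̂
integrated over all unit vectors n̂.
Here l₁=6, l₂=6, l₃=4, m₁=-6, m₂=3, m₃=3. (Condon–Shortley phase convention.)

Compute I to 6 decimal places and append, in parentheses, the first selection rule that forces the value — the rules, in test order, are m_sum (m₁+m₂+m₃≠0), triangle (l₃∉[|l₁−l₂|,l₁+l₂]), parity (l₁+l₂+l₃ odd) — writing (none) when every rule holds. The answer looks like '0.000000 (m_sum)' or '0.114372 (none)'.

m-sum 0 ✓  L=16 even ✓  0≤4≤12 ✓
Π(2lᵢ+1) = 13×13×9 = 1521
triangle coeff Δ(6,6,4) = 1/15315300
Σ_t [2,6]: t=2:+1/829440 t=3:−1/25920 t=4:+1/9216 t=5:−1/25920 t=6:+1/829440 = 7/207360
(3j)²=28/2431 [(6 6 4; 0 0 0)], sign=+1
Σ_t [8,8]: t=8:+1/5806080 = 1/5806080
(3j)²=9/884 [(6 6 4; -6 3 3)], sign=-1
⇒ 4πI² = 567/3179
I = (-1)√(567/3179/(4π)) = -0.11913554
No selection rule forces the value: the integral is nonzero (none).

-0.119136 (none)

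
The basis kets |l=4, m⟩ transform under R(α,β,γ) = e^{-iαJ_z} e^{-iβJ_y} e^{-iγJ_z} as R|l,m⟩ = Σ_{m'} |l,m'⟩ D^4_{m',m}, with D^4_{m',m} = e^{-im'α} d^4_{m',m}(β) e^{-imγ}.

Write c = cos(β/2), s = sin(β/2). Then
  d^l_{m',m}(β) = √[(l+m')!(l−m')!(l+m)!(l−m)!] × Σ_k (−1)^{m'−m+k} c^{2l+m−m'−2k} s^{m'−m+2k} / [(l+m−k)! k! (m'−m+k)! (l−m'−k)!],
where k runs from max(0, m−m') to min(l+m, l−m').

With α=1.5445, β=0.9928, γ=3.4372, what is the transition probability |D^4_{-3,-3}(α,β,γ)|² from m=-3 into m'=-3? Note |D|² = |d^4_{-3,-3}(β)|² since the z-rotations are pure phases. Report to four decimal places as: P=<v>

Split into d^4_{-3,-3}(β=0.9928) × two z-phases.
With c≡cos(β/2)=0.879303 and s≡sin(β/2)=0.476263, N=[1·5040·1·5040]^{1/2}=5040.000000
k: max(0,(-3)−(-3))=0 … min(4+(-3),4−(-3))=1
  k=0: (−1)^0·5040.0000/(5040)·0.8793^8·0.4763^0 = +0.357361
  k=1: (−1)^1·5040.0000/(720)·0.8793^6·0.4763^2 = -0.733876
d^4_{-3,-3}(0.9928) = +0.357361 -0.733876 = -0.376515
|D^4_{-3,-3}|² = |d^4_{-3,-3}(β)|² = (-0.376515)² = 0.141763 (the z-rotation phases have unit modulus)

P=0.1418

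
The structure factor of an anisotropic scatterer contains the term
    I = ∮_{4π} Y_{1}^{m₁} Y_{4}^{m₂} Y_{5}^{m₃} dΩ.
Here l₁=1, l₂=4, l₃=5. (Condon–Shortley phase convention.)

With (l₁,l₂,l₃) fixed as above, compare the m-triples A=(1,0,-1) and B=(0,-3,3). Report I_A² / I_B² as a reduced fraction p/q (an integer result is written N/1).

15/16

Same 1,4,5: normalisation and zero-m 3j drop out of the ratio.
A: Δ: 0! 2! 8! / 11! → 1/495; sum: t=0:+1/1152 = 1/1152; 3j²(1 4 5; 1 0 -1) = Δ·Π!·Σ² = 1/33  (sign +1)
B: Δ: 0! 2! 8! / 11! → 1/495; sum: t=0:+1/5040 = 1/5040; 3j²(1 4 5; 0 -3 3) = Δ·Π!·Σ² = 16/495  (sign +1)
I_A²/I_B² = (1/33)/(16/495) = 15/16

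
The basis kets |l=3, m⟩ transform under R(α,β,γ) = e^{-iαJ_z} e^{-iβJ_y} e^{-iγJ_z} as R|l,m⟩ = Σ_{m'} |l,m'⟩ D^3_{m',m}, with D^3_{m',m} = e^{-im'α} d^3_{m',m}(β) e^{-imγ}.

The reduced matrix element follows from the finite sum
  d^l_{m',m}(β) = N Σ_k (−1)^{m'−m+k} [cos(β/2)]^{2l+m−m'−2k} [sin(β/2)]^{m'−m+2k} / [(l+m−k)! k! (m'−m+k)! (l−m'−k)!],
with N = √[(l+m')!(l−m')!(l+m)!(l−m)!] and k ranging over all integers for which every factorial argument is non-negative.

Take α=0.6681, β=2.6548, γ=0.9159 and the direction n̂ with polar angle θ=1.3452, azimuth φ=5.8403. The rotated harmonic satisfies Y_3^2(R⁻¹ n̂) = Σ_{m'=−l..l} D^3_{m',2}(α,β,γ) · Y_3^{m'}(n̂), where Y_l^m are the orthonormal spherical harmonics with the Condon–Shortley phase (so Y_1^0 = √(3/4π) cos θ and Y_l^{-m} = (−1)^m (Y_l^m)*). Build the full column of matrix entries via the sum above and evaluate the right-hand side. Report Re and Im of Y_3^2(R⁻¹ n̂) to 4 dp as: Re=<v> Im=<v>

Re=0.0045 Im=0.0014

Need the full column D^3_{m',2} for m'=−3..3 at α=0.6681, β=2.6548, γ=0.9159.
cos(β/2)=0.241000, sin(β/2)=0.970525
d^3_{-3,2}: single k=5 term ⇒ +0.508308;  D = +0.500764+0.087249i
d^3_{-2,2}: k∈[4..5] ⇒ +0.257651 -0.835681 = -0.578030;  D = -0.508483+0.274888i
d^3_{-1,2}: k∈[3..4] ⇒ +0.080929 -0.656223 = -0.575294;  D = -0.227785+0.528278i
d^3_{0,2}: k∈[2..3] ⇒ +0.017404 -0.282243 = -0.264839;  D = +0.068342+0.255869i
d^3_{1,2}: k∈[1..2] ⇒ +0.002495 -0.080929 = -0.078434;  D = +0.062832+0.046947i
d^3_{2,2}: k∈[0..1] ⇒ +0.000196 -0.015887 = -0.015691;  D = +0.015686-0.000414i
d^3_{3,2}: single k=0 term ⇒ -0.001933;  D = +0.001485-0.001237i
Y_3^{m'}(θ=1.3452,φ=5.8403) and Σ D·Y over m':
  (+0.5008+0.0872i)·(+0.0926+0.3750i)  (-0.5085+0.2749i)·(+0.1374+0.1682i)  (-0.2278+0.5283i)·(-0.2134-0.1012i)  (+0.0683+0.2559i)·(-0.2295+0.0000i)  (+0.0628+0.0469i)·(+0.2134-0.1012i)  (+0.0157-0.0004i)·(+0.1374-0.1682i)  (+0.0015-0.0012i)·(-0.0926+0.3750i)
Y_3^2(R⁻¹ n̂) = +0.004533+0.001366i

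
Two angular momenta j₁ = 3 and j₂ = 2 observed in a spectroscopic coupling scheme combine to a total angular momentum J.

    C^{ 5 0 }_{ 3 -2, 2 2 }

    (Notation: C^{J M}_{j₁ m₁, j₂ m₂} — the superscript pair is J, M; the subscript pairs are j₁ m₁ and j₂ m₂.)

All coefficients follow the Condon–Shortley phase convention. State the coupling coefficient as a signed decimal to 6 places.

+√(1/42) ≈ +0.154303

√[11·0!6!4!/11! · 1!5!4!0!5!5!] = √(1382400/7)
  +(−1)^0/∏(0,0,5,4,1,0)! = 1/2880  (running 1/2880)
⟨..|..⟩ = √(1382400/7)·(1/2880) = +0.154303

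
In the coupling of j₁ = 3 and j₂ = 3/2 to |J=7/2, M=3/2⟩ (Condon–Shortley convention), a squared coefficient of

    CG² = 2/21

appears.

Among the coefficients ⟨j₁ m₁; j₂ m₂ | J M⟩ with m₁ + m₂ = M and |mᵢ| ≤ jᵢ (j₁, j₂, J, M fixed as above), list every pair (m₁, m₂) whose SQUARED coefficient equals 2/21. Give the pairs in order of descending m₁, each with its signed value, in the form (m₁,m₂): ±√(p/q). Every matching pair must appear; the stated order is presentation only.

(3,-3/2): +√(2/21)

Admissible pairs with m₁+m₂ = M = 3/2: (0,3/2), (1,1/2), (2,-1/2), (3,-3/2)
  (m₁,m₂)=(3,-3/2): CG² = 2/21, CG = +√(2/21)   ← matches the target
  (m₁,m₂)=(2,-1/2): CG² = 3/7, CG = +√(3/7)
  (m₁,m₂)=(1,1/2): CG² = 0/1, CG = 0
  (m₁,m₂)=(0,3/2): CG² = 10/21, CG = −√(10/21)
Pairs with CG² = 2/21: (3,-3/2): +√(2/21)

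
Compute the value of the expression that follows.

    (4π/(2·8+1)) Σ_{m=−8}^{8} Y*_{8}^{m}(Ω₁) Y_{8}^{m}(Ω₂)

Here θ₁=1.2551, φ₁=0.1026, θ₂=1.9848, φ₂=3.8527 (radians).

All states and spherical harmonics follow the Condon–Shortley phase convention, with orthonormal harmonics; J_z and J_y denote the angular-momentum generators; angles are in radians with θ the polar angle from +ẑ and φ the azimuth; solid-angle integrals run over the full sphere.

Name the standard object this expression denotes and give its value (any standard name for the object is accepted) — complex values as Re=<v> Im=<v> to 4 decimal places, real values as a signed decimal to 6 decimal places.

This sum is the spherical-harmonic addition theorem: it equals the Legendre polynomial P_l(cos γ) of the angle γ between the two directions.
Term-by-term m-sum for l=8 (normalisation 4π/17 = 0.739198):
  term(m=-8) = 0.01355 + 0.08636j   from Y*(Ω₁)=0.23422 + 0.25142j, Y(Ω₂)=0.21077 + 0.14245j
  term(m=-7) = -0.08782 + 0.18049j   from Y*(Ω₁)=0.33804 + 0.29541j, Y(Ω₂)=0.11726 + 0.43147j
  term(m=-6) = -0.03421 + 0.01911j   from Y*(Ω₁)=0.10111 + 0.07152j, Y(Ω₂)=-0.13640 + 0.28547j
  term(m=-5) = -0.03650 - 0.00363j   from Y*(Ω₁)=-0.26532 - 0.14945j, Y(Ω₂)=0.11029 - 0.04846j
  term(m=-4) = -0.06776 - 0.05795j   from Y*(Ω₁)=-0.22854 - 0.09944j, Y(Ω₂)=0.34207 + 0.10475j
  term(m=-3) = 0.00252 + 0.00969j   from Y*(Ω₁)=0.19004 + 0.06042j, Y(Ω₂)=0.02677 + 0.04246j
  term(m=-2) = 0.03215 - 0.08706j   from Y*(Ω₁)=0.27974 + 0.05822j, Y(Ω₂)=0.04808 - 0.32123j
  term(m=-1) = -0.01430 + 0.00996j   from Y*(Ω₁)=-0.14823 - 0.01526j, Y(Ω₂)=0.08863 - 0.07635j
  term(m=+0) = 0.09035 + 0.00000j   from Y*(Ω₁)=-0.29321 + 0.00000j, Y(Ω₂)=-0.30815 + 0.00000j
  term(m=+1) = -0.01430 - 0.00996j   from Y*(Ω₁)=0.14823 - 0.01526j, Y(Ω₂)=-0.08863 - 0.07635j
  term(m=+2) = 0.03215 + 0.08706j   from Y*(Ω₁)=0.27974 - 0.05822j, Y(Ω₂)=0.04808 + 0.32123j
  term(m=+3) = 0.00252 - 0.00969j   from Y*(Ω₁)=-0.19004 + 0.06042j, Y(Ω₂)=-0.02677 + 0.04246j
  term(m=+4) = -0.06776 + 0.05795j   from Y*(Ω₁)=-0.22854 + 0.09944j, Y(Ω₂)=0.34207 - 0.10475j
  term(m=+5) = -0.03650 + 0.00363j   from Y*(Ω₁)=0.26532 - 0.14945j, Y(Ω₂)=-0.11029 - 0.04846j
  term(m=+6) = -0.03421 - 0.01911j   from Y*(Ω₁)=0.10111 - 0.07152j, Y(Ω₂)=-0.13640 - 0.28547j
  term(m=+7) = -0.08782 - 0.18049j   from Y*(Ω₁)=-0.33804 + 0.29541j, Y(Ω₂)=-0.11726 + 0.43147j
  term(m=+8) = 0.01355 - 0.08636j   from Y*(Ω₁)=0.23422 - 0.25142j, Y(Ω₂)=0.21077 - 0.14245j
Accumulated sum -0.29438 + 0.00000j; after 4π/(2l+1) scaling, -0.21760 + 0.00000j ⇒ P_8 = -0.217605

Legendre polynomial (addition theorem), -0.217605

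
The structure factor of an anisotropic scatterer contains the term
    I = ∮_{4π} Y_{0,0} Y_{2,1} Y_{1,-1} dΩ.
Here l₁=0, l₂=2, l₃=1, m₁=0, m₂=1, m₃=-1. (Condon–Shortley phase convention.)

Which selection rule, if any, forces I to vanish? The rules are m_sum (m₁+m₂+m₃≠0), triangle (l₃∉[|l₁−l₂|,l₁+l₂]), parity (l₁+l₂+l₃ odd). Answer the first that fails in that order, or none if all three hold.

m₁+m₂+m₃ = 0 + 1 − 1 = 0  ✓
triangle: need |l₁−l₂| ≤ l₃ ≤ l₁+l₂ = [2,2]; l₃=1 is outside  ✗
parity: l₁+l₂+l₃ = 3 is odd

triangle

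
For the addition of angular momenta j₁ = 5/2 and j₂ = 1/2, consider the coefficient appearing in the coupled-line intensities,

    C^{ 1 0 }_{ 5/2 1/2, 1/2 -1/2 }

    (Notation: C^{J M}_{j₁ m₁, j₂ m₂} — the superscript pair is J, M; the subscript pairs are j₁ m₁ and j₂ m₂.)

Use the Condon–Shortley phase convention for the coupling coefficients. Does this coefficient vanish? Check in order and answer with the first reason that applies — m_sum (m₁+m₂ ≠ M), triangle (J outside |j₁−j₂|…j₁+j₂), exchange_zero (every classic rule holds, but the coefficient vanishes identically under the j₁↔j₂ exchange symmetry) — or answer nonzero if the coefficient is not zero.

triangle

m-sum: m₁+m₂ = 1/2+(-1/2) = 0, M = 0  ✓
triangle: need |j₁−j₂| ≤ J ≤ j₁+j₂, i.e. J ∈ [2, 3]; J = 1 is outside ✗ ⇒ coefficient is 0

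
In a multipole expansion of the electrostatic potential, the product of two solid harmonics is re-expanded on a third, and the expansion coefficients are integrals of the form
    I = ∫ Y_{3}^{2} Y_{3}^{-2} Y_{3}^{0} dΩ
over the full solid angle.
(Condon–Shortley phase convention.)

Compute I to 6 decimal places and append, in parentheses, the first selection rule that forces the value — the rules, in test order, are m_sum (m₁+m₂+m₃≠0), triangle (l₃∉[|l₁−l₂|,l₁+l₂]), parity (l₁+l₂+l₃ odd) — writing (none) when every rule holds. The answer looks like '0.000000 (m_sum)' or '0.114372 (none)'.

l₁+l₂+l₃=9 is odd: 3j(l;000)=0 ⇒ I=0

0.000000 (parity)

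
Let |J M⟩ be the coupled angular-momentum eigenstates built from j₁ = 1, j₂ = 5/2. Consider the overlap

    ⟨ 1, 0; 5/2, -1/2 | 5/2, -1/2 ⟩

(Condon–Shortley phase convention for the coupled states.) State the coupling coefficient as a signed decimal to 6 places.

+√(1/35) ≈ +0.169031

√[6·1!1!4!/7! · 1!1!2!3!2!3!] = √(144/35)
  +(−1)^0/∏(0,1,1,2,0,2)! = 1/4  (running 1/4)
  +(−1)^1/∏(1,0,0,1,1,3)! = -1/6  (running 1/12)
⟨..|..⟩ = √(144/35)·(1/12) = +0.169031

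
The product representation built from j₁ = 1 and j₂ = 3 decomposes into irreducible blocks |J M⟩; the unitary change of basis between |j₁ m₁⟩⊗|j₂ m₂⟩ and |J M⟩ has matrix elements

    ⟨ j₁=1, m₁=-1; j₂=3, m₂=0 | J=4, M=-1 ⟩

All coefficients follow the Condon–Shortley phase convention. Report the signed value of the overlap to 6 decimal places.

+√(5/14) ≈ +0.597614

triangle: 0!×2!×6!/9! = 1440/362880
(j±m)!: 0!×2!×3!×3!×3!×5! = 51840
prefactor² = (2J+1)×Δ×N² = 12960/7
  k=0: +1/(0!×0!×2!×3!×0!×3!) = 1/72
Σ = 1/72  ⇒  CG² = 12960/7×(1/72)² = 5/14
CG = +√(5/14) = +0.597614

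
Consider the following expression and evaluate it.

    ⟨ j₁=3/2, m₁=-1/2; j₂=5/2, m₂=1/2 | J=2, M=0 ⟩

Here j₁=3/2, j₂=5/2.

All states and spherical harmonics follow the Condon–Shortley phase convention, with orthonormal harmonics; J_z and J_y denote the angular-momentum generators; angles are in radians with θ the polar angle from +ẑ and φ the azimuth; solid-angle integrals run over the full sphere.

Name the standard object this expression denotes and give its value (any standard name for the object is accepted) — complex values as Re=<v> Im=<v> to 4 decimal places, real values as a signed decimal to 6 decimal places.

Clebsch–Gordan coefficient, −√(1/14) ≈ -0.267261

This is a Clebsch–Gordan (vector-coupling) coefficient.
√[5·2!1!3!/7! · 1!2!3!2!2!2!] = √(8/7)
  +(−1)^1/∏(1,1,1,2,0,1)! = -1/2  (running -1/2)
  +(−1)^2/∏(2,0,0,1,1,2)! = 1/4  (running -1/4)
⟨..|..⟩ = √(8/7)·(-1/4) = -0.267261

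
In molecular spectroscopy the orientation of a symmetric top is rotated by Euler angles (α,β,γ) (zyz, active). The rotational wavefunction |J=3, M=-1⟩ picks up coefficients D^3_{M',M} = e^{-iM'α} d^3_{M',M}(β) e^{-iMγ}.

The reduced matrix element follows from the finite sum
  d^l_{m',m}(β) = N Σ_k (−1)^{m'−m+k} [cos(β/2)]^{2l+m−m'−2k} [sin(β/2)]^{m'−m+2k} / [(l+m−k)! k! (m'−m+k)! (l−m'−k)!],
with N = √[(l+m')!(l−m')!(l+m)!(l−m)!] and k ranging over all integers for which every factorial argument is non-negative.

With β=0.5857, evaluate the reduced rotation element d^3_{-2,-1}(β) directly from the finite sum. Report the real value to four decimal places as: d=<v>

d=0.6009

d^3_{-2,-1}(β=0.5857) via the finite sum:
c=cos(0.585700/2)=0.957425, s=sin(0.585700/2)=0.288682; N=√[1·120·2·24]=75.894664
k∈{1,2} keeps every argument non-negative
  k=1: (−1)^0·75.8947/(24)·0.9574^5·0.2887^1 = +0.734419
  k=2: (−1)^1·75.8947/(12)·0.9574^3·0.2887^3 = -0.133538
d^3_{-2,-1}(0.5857) = +0.734419 -0.133538 = +0.600881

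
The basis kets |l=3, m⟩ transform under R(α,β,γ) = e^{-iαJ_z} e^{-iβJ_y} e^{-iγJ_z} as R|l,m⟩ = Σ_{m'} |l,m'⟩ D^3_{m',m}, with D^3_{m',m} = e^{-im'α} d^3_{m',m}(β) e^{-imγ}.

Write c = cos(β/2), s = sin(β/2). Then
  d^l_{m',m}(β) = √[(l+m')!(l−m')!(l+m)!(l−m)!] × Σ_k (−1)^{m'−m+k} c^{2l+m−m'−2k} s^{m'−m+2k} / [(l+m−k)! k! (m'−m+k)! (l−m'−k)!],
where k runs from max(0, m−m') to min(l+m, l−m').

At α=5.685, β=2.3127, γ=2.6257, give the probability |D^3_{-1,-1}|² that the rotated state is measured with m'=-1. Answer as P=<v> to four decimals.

First d^3_{-1,-1}(β=2.3127), then the phase factors e^{-i(-1)α} and e^{-i(-1)γ}:
c=cos(2.312700/2)=0.402683, s=sin(2.312700/2)=0.915339; N=√[2·24·2·24]=48.000000
k∈{0,1,2} keeps every argument non-negative
  k=0: (−1)^0·48.0000/(48)·0.4027^6·0.9153^0 = +0.004264
  k=1: (−1)^1·48.0000/(6)·0.4027^4·0.9153^2 = -0.176242
  k=2: (−1)^2·48.0000/(8)·0.4027^2·0.9153^4 = +0.682978
d^3_{-1,-1}(2.3127) = +0.004264 -0.176242 +0.682978 = +0.511000
|D^3_{-1,-1}|² = |d^3_{-1,-1}(β)|² = (+0.511000)² = 0.261121 (the z-rotation phases have unit modulus)

P=0.2611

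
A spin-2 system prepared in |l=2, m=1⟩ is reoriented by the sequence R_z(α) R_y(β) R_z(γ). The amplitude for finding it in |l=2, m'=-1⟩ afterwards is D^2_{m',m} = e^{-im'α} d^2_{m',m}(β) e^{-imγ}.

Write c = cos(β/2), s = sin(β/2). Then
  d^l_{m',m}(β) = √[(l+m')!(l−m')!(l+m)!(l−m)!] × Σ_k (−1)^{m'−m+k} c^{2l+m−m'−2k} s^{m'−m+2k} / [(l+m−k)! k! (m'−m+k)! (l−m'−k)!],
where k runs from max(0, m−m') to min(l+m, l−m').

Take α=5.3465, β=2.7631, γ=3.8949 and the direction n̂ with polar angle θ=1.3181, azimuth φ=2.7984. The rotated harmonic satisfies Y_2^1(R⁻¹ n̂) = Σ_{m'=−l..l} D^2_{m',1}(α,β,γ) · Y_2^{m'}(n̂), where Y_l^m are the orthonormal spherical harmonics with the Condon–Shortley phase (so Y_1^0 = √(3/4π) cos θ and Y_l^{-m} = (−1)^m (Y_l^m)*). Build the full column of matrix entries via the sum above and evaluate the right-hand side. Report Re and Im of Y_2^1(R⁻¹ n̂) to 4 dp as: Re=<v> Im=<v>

Re=-0.0434 Im=0.3441

Need the full column D^2_{m',1} for m'=−2..2 at α=5.3465, β=2.7631, γ=3.8949.
cos(β/2)=0.188119, sin(β/2)=0.982146
d^2_{-2,1}: single k=3 term ⇒ +0.356443;  D = +0.310225+0.175534i
d^2_{-1,1}: k∈[2..3] ⇒ +0.102409 -0.930475 = -0.828066;  D = -0.098469-0.822191i
d^2_{0,1}: k∈[1..2] ⇒ +0.016016 -0.436552 = -0.420536;  D = +0.306752-0.287670i
d^2_{1,1}: k∈[0..1] ⇒ +0.001252 -0.102409 = -0.101157;  D = +0.099460+0.018446i
d^2_{2,1}: single k=0 term ⇒ -0.013077;  D = +0.005697+0.011771i
Y_2^{m'}(θ=1.3181,φ=2.7984) and Σ D·Y over m':
  (+0.3102+0.1755i)·(+0.2801+0.2295i)  (-0.0985-0.8222i)·(-0.1761-0.0629i)  (+0.3068-0.2877i)·(-0.2562+0.0000i)  (+0.0995+0.0184i)·(+0.1761-0.0629i)  (+0.0057+0.0118i)·(+0.2801-0.2295i)
Y_2^1(R⁻¹ n̂) = -0.043414+0.344053i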